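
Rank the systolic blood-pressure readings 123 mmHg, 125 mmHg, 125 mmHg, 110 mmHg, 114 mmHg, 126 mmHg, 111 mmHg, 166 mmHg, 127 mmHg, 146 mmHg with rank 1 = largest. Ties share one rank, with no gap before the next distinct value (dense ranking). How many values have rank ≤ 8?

Sorted (descending): 166, 146, 127, 126, 125, 125, 123, 114, 111, 110
The 2 values of 125 share dense rank 5.
Remaining distinct values take the next consecutive integers.
Ranks ≤ 8: {1, 2, 3, 4, 5, 5, 6, 7, 8} → 9 values.

9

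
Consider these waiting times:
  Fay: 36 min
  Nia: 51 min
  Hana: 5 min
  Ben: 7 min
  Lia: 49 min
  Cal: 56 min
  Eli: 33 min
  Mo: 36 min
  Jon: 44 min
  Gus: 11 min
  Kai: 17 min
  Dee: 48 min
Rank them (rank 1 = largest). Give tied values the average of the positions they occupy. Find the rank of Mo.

Sorted (descending): 56, 51, 49, 48, 44, 36, 36, 33, 17, 11, 7, 5
The 2 values of 36 occupy positions 6–7 → average rank (6+7)/2 = 6.5.
Mo has value 36 min → rank 6.5.

6.5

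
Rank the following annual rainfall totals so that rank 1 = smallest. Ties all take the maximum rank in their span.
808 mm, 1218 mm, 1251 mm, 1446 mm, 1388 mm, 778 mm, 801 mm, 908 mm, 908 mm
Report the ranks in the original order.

3, 6, 7, 9, 8, 1, 2, 5, 5

Sorted (ascending): 778, 801, 808, 908, 908, 1218, 1251, 1388, 1446
The 2 values of 908 occupy positions 4–5 → each gets rank 5.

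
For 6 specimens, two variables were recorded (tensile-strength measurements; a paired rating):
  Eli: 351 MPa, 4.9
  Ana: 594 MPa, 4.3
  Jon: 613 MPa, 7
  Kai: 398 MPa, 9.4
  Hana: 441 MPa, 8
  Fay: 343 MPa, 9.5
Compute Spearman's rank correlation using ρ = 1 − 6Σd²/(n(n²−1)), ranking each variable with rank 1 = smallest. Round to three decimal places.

-0.543

Ranks of variable 1: 2, 5, 6, 3, 4, 1
Ranks of variable 2: 2, 1, 3, 5, 4, 6
d = r₁ − r₂: 0, 4, 3, -2, 0, -5
d²: 0, 16, 9, 4, 0, 25; Σd² = 54
ρ = 1 − 6·54/(6·35) = 1 − 324/210 = -0.543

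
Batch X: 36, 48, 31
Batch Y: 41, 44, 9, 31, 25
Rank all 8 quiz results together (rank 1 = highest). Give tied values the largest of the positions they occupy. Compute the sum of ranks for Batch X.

Sorted (descending): 48, 44, 41, 36, 31, 31, 25, 9
The 2 values of 31 occupy positions 5–6 → each gets rank 6.
Batch X values → pooled ranks: 36→4, 48→1, 31→6
Rank sum = 4 + 1 + 6 = 11

11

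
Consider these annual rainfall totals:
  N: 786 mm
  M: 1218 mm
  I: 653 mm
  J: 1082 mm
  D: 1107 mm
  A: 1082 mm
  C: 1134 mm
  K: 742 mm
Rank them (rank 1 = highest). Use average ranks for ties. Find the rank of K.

Sorted (descending): 1218, 1134, 1107, 1082, 1082, 786, 742, 653
The 2 values of 1082 occupy positions 4–5 → average rank (4+5)/2 = 4.5.
K has value 742 mm → rank 7.

7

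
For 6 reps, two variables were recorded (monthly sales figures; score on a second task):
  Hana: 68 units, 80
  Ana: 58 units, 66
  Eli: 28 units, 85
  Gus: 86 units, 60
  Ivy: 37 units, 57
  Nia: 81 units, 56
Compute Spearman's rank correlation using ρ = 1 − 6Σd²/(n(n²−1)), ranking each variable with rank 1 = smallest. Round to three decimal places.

Ranks of variable 1: 4, 3, 1, 6, 2, 5
Ranks of variable 2: 5, 4, 6, 3, 2, 1
d = r₁ − r₂: -1, -1, -5, 3, 0, 4
d²: 1, 1, 25, 9, 0, 16; Σd² = 52
ρ = 1 − 6·52/(6·35) = 1 − 312/210 = -0.486

-0.486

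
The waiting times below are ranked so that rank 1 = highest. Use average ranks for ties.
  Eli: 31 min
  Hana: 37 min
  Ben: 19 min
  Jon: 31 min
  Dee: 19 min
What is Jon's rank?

2.5

Sorted (descending): 37, 31, 31, 19, 19
The 2 values of 31 occupy positions 2–3 → average rank (2+3)/2 = 2.5.
The 2 values of 19 occupy positions 4–5 → average rank (4+5)/2 = 4.5.
Jon has value 31 min → rank 2.5.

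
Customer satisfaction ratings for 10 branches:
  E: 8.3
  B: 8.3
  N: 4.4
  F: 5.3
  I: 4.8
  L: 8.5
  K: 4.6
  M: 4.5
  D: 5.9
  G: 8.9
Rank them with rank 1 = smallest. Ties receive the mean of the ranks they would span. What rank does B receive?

7.5

Sorted (ascending): 4.4, 4.5, 4.6, 4.8, 5.3, 5.9, 8.3, 8.3, 8.5, 8.9
The 2 values of 8.3 occupy positions 7–8 → average rank (7+8)/2 = 7.5.
B has value 8.3 → rank 7.5.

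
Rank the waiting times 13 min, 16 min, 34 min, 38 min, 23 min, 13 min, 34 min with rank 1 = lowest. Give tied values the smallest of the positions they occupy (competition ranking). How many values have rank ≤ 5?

Sorted (ascending): 13, 13, 16, 23, 34, 34, 38
The 2 values of 13 occupy positions 1–2 → each gets rank 1.
The 2 values of 34 occupy positions 5–6 → each gets rank 5.
Ranks ≤ 5: {1, 1, 3, 4, 5, 5} → 6 values.

6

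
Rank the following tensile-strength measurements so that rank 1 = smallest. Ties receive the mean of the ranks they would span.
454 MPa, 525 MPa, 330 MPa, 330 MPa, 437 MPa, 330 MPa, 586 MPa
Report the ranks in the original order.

5, 6, 2, 2, 4, 2, 7

Sorted (ascending): 330, 330, 330, 437, 454, 525, 586
The 3 values of 330 occupy positions 1–3 → average rank 2.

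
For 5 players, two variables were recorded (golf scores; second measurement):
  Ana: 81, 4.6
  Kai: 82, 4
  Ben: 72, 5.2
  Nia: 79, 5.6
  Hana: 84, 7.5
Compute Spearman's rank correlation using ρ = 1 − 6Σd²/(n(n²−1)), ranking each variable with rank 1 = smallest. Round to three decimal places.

Ranks of variable 1: 3, 4, 1, 2, 5
Ranks of variable 2: 2, 1, 3, 4, 5
d = r₁ − r₂: 1, 3, -2, -2, 0
d²: 1, 9, 4, 4, 0; Σd² = 18
ρ = 1 − 6·18/(5·24) = 1 − 108/120 = 0.100

0.100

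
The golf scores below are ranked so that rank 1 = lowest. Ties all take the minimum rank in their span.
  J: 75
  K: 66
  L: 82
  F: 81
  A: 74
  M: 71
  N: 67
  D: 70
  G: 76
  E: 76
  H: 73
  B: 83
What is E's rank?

8

Sorted (ascending): 66, 67, 70, 71, 73, 74, 75, 76, 76, 81, 82, 83
The 2 values of 76 occupy positions 8–9 → each gets rank 8.
E has value 76 → rank 8.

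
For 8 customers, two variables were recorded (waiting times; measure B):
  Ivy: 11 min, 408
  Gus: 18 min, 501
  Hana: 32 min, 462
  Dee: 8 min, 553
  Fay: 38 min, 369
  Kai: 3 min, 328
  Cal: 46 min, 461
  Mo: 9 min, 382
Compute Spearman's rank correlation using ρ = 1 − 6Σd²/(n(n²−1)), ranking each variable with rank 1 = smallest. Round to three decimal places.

0.119

Ranks of variable 1: 4, 5, 6, 2, 7, 1, 8, 3
Ranks of variable 2: 4, 7, 6, 8, 2, 1, 5, 3
d = r₁ − r₂: 0, -2, 0, -6, 5, 0, 3, 0
d²: 0, 4, 0, 36, 25, 0, 9, 0; Σd² = 74
ρ = 1 − 6·74/(8·63) = 1 − 444/504 = 0.119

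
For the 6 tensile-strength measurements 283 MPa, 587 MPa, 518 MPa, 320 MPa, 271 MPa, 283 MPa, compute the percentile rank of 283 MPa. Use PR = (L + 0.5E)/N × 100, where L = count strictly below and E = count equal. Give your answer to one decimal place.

33.3

N = 6.
Strictly below 283: 1. Equal to 283: 2.
PR = (1 + 0.5·2)/6 × 100 = 33.3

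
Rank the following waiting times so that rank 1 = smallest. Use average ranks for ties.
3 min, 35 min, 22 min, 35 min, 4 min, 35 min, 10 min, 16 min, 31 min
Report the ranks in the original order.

Sorted (ascending): 3, 4, 10, 16, 22, 31, 35, 35, 35
The 3 values of 35 occupy positions 7–9 → average rank 8.

1, 8, 5, 8, 2, 8, 3, 4, 6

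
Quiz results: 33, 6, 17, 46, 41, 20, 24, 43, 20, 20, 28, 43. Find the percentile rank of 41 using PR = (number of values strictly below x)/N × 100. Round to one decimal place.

66.7

N = 12.
Strictly below 41: 8. Equal to 41: 1.
PR = 8/12 × 100 = 66.7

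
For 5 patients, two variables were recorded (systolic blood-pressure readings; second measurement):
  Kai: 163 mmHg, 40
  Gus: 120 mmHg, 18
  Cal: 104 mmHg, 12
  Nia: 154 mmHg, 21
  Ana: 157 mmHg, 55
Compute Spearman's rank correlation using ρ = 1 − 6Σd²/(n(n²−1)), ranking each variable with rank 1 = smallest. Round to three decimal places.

Ranks of variable 1: 5, 2, 1, 3, 4
Ranks of variable 2: 4, 2, 1, 3, 5
d = r₁ − r₂: 1, 0, 0, 0, -1
d²: 1, 0, 0, 0, 1; Σd² = 2
ρ = 1 − 6·2/(5·24) = 1 − 12/120 = 0.900

0.900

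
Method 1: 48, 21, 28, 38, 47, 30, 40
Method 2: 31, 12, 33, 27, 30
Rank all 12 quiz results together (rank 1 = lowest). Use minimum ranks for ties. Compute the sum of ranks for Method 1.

Sorted (ascending): 12, 21, 27, 28, 30, 30, 31, 33, 38, 40, 47, 48
The 2 values of 30 occupy positions 5–6 → each gets rank 5.
Method 1 values → pooled ranks: 48→12, 21→2, 28→4, 38→9, 47→11, 30→5, 40→10
Rank sum = 12 + 2 + 4 + 9 + 11 + 5 + 10 = 53

53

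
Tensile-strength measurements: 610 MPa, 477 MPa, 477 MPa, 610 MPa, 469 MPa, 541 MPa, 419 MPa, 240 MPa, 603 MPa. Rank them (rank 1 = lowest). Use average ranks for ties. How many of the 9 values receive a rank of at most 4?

Sorted (ascending): 240, 419, 469, 477, 477, 541, 603, 610, 610
The 2 values of 477 occupy positions 4–5 → average rank (4+5)/2 = 4.5.
The 2 values of 610 occupy positions 8–9 → average rank (8+9)/2 = 8.5.
Ranks ≤ 4: {1, 2, 3} → 3 values.

3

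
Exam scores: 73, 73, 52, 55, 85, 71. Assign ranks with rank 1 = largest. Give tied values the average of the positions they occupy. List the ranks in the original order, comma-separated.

Sorted (descending): 85, 73, 73, 71, 55, 52
The 2 values of 73 occupy positions 2–3 → average rank (2+3)/2 = 2.5.

2.5, 2.5, 6, 5, 1, 4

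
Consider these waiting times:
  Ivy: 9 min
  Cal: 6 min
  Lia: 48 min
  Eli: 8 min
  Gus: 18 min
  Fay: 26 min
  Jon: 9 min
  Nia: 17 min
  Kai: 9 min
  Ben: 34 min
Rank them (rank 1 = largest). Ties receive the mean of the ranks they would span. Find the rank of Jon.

7

Sorted (descending): 48, 34, 26, 18, 17, 9, 9, 9, 8, 6
The 3 values of 9 occupy positions 6–8 → average rank 7.
Jon has value 9 min → rank 7.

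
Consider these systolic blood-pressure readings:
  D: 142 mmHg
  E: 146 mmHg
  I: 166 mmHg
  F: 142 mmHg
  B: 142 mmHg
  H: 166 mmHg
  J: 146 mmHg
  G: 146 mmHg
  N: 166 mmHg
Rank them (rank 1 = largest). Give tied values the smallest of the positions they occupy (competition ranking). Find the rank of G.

Sorted (descending): 166, 166, 166, 146, 146, 146, 142, 142, 142
The 3 values of 166 occupy positions 1–3 → each gets rank 1.
The 3 values of 146 occupy positions 4–6 → each gets rank 4.
The 3 values of 142 occupy positions 7–9 → each gets rank 7.
G has value 146 mmHg → rank 4.

4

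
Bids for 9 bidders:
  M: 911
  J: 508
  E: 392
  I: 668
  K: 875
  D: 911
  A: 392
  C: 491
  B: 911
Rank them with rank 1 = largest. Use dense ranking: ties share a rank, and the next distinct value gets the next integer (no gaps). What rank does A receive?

Sorted (descending): 911, 911, 911, 875, 668, 508, 491, 392, 392
The 3 values of 911 share dense rank 1.
The 2 values of 392 share dense rank 6.
Remaining distinct values take the next consecutive integers.
A has value 392 → rank 6.

6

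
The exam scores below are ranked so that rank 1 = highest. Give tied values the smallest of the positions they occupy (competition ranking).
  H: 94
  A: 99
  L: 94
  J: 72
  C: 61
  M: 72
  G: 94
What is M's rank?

Sorted (descending): 99, 94, 94, 94, 72, 72, 61
The 3 values of 94 occupy positions 2–4 → each gets rank 2.
The 2 values of 72 occupy positions 5–6 → each gets rank 5.
M has value 72 → rank 5.

5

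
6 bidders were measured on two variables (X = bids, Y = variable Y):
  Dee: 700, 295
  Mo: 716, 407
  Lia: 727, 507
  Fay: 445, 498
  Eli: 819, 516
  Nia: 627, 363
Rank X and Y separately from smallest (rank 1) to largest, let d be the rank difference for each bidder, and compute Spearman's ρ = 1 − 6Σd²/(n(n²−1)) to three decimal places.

Ranks of variable 1: 3, 4, 5, 1, 6, 2
Ranks of variable 2: 1, 3, 5, 4, 6, 2
d = r₁ − r₂: 2, 1, 0, -3, 0, 0
d²: 4, 1, 0, 9, 0, 0; Σd² = 14
ρ = 1 − 6·14/(6·35) = 1 − 84/210 = 0.600

0.600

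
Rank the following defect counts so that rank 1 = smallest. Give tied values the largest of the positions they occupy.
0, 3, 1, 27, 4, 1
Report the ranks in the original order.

1, 4, 3, 6, 5, 3

Sorted (ascending): 0, 1, 1, 3, 4, 27
The 2 values of 1 occupy positions 2–3 → each gets rank 3.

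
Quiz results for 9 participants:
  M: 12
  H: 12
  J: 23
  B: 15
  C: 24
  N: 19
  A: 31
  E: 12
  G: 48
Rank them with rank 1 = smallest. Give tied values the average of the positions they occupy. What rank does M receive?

2

Sorted (ascending): 12, 12, 12, 15, 19, 23, 24, 31, 48
The 3 values of 12 occupy positions 1–3 → average rank 2.
M has value 12 → rank 2.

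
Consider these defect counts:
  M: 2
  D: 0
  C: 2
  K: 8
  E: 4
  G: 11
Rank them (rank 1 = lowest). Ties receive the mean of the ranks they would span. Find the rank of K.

5

Sorted (ascending): 0, 2, 2, 4, 8, 11
The 2 values of 2 occupy positions 2–3 → average rank (2+3)/2 = 2.5.
K has value 8 → rank 5.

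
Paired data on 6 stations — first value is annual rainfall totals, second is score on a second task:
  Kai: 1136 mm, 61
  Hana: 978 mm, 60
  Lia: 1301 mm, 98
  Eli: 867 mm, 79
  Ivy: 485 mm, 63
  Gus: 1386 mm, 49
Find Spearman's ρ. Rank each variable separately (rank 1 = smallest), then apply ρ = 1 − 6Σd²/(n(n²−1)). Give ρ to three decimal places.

-0.314

Ranks of variable 1: 4, 3, 5, 2, 1, 6
Ranks of variable 2: 3, 2, 6, 5, 4, 1
d = r₁ − r₂: 1, 1, -1, -3, -3, 5
d²: 1, 1, 1, 9, 9, 25; Σd² = 46
ρ = 1 − 6·46/(6·35) = 1 − 276/210 = -0.314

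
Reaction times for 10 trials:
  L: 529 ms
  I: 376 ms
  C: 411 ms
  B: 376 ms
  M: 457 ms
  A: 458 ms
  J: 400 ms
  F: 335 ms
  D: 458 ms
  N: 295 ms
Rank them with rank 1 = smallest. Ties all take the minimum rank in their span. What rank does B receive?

Sorted (ascending): 295, 335, 376, 376, 400, 411, 457, 458, 458, 529
The 2 values of 376 occupy positions 3–4 → each gets rank 3.
The 2 values of 458 occupy positions 8–9 → each gets rank 8.
B has value 376 ms → rank 3.

3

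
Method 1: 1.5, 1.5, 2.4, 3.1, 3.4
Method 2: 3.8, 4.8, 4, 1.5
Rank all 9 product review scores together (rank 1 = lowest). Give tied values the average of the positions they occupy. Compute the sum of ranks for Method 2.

26

Sorted (ascending): 1.5, 1.5, 1.5, 2.4, 3.1, 3.4, 3.8, 4, 4.8
The 3 values of 1.5 occupy positions 1–3 → average rank 2.
Method 2 values → pooled ranks: 3.8→7, 4.8→9, 4→8, 1.5→2
Rank sum = 7 + 9 + 8 + 2 = 26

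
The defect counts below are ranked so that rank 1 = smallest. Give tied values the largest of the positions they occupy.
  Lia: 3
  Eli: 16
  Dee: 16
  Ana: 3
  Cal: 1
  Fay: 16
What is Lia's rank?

Sorted (ascending): 1, 3, 3, 16, 16, 16
The 2 values of 3 occupy positions 2–3 → each gets rank 3.
The 3 values of 16 occupy positions 4–6 → each gets rank 6.
Lia has value 3 → rank 3.

3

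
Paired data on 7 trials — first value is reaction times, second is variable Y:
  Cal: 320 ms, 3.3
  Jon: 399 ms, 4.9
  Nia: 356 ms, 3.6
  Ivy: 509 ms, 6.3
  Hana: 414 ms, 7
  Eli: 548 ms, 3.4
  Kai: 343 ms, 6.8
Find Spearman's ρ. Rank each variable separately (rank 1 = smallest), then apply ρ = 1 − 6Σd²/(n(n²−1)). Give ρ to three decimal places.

Ranks of variable 1: 1, 4, 3, 6, 5, 7, 2
Ranks of variable 2: 1, 4, 3, 5, 7, 2, 6
d = r₁ − r₂: 0, 0, 0, 1, -2, 5, -4
d²: 0, 0, 0, 1, 4, 25, 16; Σd² = 46
ρ = 1 − 6·46/(7·48) = 1 − 276/336 = 0.179

0.179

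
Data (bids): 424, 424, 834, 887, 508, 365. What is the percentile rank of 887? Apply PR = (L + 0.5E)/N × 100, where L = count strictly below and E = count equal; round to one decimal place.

91.7

N = 6.
Strictly below 887: 5. Equal to 887: 1.
PR = (5 + 0.5·1)/6 × 100 = 91.7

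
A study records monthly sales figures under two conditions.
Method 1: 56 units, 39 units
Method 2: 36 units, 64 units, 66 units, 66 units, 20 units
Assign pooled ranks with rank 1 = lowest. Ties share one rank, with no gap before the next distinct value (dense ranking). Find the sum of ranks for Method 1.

7

Sorted (ascending): 20, 36, 39, 56, 64, 66, 66
The 2 values of 66 share dense rank 6.
Remaining distinct values take the next consecutive integers.
Method 1 values → pooled ranks: 56→4, 39→3
Rank sum = 4 + 3 = 7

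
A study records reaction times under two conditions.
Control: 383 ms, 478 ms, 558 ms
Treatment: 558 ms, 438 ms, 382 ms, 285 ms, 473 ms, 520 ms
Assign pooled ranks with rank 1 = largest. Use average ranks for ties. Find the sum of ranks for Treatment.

32.5

Sorted (descending): 558, 558, 520, 478, 473, 438, 383, 382, 285
The 2 values of 558 occupy positions 1–2 → average rank (1+2)/2 = 1.5.
Treatment values → pooled ranks: 558→1.5, 438→6, 382→8, 285→9, 473→5, 520→3
Rank sum = 1.5 + 6 + 8 + 9 + 5 + 3 = 32.5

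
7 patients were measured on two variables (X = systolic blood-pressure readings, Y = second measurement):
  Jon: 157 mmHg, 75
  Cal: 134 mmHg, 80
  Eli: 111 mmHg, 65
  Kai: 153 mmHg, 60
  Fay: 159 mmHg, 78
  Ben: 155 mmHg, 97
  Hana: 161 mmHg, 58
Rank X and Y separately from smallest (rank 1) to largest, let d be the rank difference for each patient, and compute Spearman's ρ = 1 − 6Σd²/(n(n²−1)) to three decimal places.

Ranks of variable 1: 5, 2, 1, 3, 6, 4, 7
Ranks of variable 2: 4, 6, 3, 2, 5, 7, 1
d = r₁ − r₂: 1, -4, -2, 1, 1, -3, 6
d²: 1, 16, 4, 1, 1, 9, 36; Σd² = 68
ρ = 1 − 6·68/(7·48) = 1 − 408/336 = -0.214

-0.214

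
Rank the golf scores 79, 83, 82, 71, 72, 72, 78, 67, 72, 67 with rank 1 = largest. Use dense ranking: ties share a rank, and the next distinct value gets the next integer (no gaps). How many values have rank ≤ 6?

8

Sorted (descending): 83, 82, 79, 78, 72, 72, 72, 71, 67, 67
The 3 values of 72 share dense rank 5.
The 2 values of 67 share dense rank 7.
Remaining distinct values take the next consecutive integers.
Ranks ≤ 6: {1, 2, 3, 4, 5, 5, 5, 6} → 8 values.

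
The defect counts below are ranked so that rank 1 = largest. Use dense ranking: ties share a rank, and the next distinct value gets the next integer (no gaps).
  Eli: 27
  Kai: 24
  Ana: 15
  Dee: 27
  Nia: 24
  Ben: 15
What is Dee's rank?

1

Sorted (descending): 27, 27, 24, 24, 15, 15
The 2 values of 27 share dense rank 1.
The 2 values of 24 share dense rank 2.
The 2 values of 15 share dense rank 3.
Dee has value 27 → rank 1.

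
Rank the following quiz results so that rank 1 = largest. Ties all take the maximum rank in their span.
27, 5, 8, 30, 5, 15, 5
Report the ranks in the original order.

2, 7, 4, 1, 7, 3, 7

Sorted (descending): 30, 27, 15, 8, 5, 5, 5
The 3 values of 5 occupy positions 5–7 → each gets rank 7.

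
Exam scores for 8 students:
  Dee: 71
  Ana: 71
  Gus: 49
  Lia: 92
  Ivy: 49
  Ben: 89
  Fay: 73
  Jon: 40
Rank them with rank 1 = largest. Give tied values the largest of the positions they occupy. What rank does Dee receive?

Sorted (descending): 92, 89, 73, 71, 71, 49, 49, 40
The 2 values of 71 occupy positions 4–5 → each gets rank 5.
The 2 values of 49 occupy positions 6–7 → each gets rank 7.
Dee has value 71 → rank 5.

5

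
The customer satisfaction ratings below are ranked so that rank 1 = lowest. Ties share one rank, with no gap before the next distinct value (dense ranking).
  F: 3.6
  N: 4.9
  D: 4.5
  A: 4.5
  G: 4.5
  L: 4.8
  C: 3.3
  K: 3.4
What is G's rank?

4

Sorted (ascending): 3.3, 3.4, 3.6, 4.5, 4.5, 4.5, 4.8, 4.9
The 3 values of 4.5 share dense rank 4.
Remaining distinct values take the next consecutive integers.
G has value 4.5 → rank 4.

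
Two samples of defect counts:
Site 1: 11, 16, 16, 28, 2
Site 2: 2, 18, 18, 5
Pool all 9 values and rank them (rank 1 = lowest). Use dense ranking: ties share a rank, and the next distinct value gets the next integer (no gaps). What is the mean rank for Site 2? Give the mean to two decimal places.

3.25

Sorted (ascending): 2, 2, 5, 11, 16, 16, 18, 18, 28
The 2 values of 2 share dense rank 1.
The 2 values of 16 share dense rank 4.
The 2 values of 18 share dense rank 5.
Remaining distinct values take the next consecutive integers.
Site 2 values → pooled ranks: 2→1, 18→5, 18→5, 5→2
Mean rank = (1 + 5 + 5 + 2) / 4 = 3.25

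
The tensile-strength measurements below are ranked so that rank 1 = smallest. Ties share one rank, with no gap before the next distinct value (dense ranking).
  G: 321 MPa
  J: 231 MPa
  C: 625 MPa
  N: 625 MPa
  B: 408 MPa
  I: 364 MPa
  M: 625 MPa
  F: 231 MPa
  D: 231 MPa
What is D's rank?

Sorted (ascending): 231, 231, 231, 321, 364, 408, 625, 625, 625
The 3 values of 231 share dense rank 1.
The 3 values of 625 share dense rank 5.
Remaining distinct values take the next consecutive integers.
D has value 231 MPa → rank 1.

1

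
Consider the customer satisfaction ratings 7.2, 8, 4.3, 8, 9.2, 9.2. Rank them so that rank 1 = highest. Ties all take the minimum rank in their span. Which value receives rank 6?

4.3

Sorted (descending): 9.2, 9.2, 8, 8, 7.2, 4.3
The 2 values of 9.2 occupy positions 1–2 → each gets rank 1.
The 2 values of 8 occupy positions 3–4 → each gets rank 3.
Rank 6 → value 4.3.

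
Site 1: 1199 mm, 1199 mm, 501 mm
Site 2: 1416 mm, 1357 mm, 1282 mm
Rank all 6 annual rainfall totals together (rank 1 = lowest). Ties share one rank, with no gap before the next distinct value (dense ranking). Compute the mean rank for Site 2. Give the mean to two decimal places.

4.00

Sorted (ascending): 501, 1199, 1199, 1282, 1357, 1416
The 2 values of 1199 share dense rank 2.
Remaining distinct values take the next consecutive integers.
Site 2 values → pooled ranks: 1416→5, 1357→4, 1282→3
Mean rank = (5 + 4 + 3) / 3 = 4.00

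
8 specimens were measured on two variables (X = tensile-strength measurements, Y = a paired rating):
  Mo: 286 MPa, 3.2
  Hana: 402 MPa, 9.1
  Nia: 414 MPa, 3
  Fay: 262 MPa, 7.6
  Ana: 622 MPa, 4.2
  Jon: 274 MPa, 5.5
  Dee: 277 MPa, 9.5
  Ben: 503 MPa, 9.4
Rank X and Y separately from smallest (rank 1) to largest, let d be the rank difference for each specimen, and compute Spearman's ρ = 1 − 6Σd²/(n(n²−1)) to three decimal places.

Ranks of variable 1: 4, 5, 6, 1, 8, 2, 3, 7
Ranks of variable 2: 2, 6, 1, 5, 3, 4, 8, 7
d = r₁ − r₂: 2, -1, 5, -4, 5, -2, -5, 0
d²: 4, 1, 25, 16, 25, 4, 25, 0; Σd² = 100
ρ = 1 − 6·100/(8·63) = 1 − 600/504 = -0.190

-0.190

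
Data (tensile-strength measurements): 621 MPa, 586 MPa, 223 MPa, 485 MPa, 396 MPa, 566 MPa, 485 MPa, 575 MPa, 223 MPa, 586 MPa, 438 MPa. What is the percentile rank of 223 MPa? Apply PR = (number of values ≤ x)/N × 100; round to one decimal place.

18.2

N = 11.
Strictly below 223: 0. Equal to 223: 2.
PR = 2/11 × 100 = 18.2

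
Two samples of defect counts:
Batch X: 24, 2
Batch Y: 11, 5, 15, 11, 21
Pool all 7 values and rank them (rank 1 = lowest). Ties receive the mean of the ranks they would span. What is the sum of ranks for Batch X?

8

Sorted (ascending): 2, 5, 11, 11, 15, 21, 24
The 2 values of 11 occupy positions 3–4 → average rank (3+4)/2 = 3.5.
Batch X values → pooled ranks: 24→7, 2→1
Rank sum = 7 + 1 = 8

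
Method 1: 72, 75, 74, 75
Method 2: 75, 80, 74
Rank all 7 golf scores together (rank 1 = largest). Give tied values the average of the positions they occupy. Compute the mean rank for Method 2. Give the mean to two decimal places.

Sorted (descending): 80, 75, 75, 75, 74, 74, 72
The 3 values of 75 occupy positions 2–4 → average rank 3.
The 2 values of 74 occupy positions 5–6 → average rank (5+6)/2 = 5.5.
Method 2 values → pooled ranks: 75→3, 80→1, 74→5.5
Mean rank = (3 + 1 + 5.5) / 3 = 3.17

3.17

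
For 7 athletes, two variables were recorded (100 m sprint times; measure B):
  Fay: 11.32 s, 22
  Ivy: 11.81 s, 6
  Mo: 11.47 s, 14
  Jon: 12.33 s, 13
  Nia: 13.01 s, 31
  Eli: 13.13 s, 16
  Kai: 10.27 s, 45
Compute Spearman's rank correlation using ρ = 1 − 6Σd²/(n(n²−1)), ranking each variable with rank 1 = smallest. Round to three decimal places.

Ranks of variable 1: 2, 4, 3, 5, 6, 7, 1
Ranks of variable 2: 5, 1, 3, 2, 6, 4, 7
d = r₁ − r₂: -3, 3, 0, 3, 0, 3, -6
d²: 9, 9, 0, 9, 0, 9, 36; Σd² = 72
ρ = 1 − 6·72/(7·48) = 1 − 432/336 = -0.286

-0.286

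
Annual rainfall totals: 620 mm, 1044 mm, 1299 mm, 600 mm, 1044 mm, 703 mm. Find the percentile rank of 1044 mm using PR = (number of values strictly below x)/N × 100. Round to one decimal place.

50.0

N = 6.
Strictly below 1044: 3. Equal to 1044: 2.
PR = 3/6 × 100 = 50.0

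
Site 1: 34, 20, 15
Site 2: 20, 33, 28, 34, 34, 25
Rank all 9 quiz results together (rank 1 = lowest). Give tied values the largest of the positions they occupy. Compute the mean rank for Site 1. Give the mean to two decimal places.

4.33

Sorted (ascending): 15, 20, 20, 25, 28, 33, 34, 34, 34
The 2 values of 20 occupy positions 2–3 → each gets rank 3.
The 3 values of 34 occupy positions 7–9 → each gets rank 9.
Site 1 values → pooled ranks: 34→9, 20→3, 15→1
Mean rank = (9 + 3 + 1) / 3 = 4.33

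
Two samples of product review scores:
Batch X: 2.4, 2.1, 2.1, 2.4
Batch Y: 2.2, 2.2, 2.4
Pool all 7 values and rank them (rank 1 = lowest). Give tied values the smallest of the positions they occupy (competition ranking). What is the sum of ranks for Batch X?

12

Sorted (ascending): 2.1, 2.1, 2.2, 2.2, 2.4, 2.4, 2.4
The 2 values of 2.1 occupy positions 1–2 → each gets rank 1.
The 2 values of 2.2 occupy positions 3–4 → each gets rank 3.
The 3 values of 2.4 occupy positions 5–7 → each gets rank 5.
Batch X values → pooled ranks: 2.4→5, 2.1→1, 2.1→1, 2.4→5
Rank sum = 5 + 1 + 1 + 5 = 12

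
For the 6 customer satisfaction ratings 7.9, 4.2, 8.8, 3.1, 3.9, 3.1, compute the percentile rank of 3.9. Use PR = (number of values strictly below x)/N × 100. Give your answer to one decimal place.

N = 6.
Strictly below 3.9: 2. Equal to 3.9: 1.
PR = 2/6 × 100 = 33.3

33.3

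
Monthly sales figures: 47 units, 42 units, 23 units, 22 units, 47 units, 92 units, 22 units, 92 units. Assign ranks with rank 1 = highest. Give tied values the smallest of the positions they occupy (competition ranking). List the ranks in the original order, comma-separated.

3, 5, 6, 7, 3, 1, 7, 1

Sorted (descending): 92, 92, 47, 47, 42, 23, 22, 22
The 2 values of 92 occupy positions 1–2 → each gets rank 1.
The 2 values of 47 occupy positions 3–4 → each gets rank 3.
The 2 values of 22 occupy positions 7–8 → each gets rank 7.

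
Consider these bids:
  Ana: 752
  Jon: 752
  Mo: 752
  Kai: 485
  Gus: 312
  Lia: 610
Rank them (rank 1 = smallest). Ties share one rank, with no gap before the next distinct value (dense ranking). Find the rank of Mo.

4

Sorted (ascending): 312, 485, 610, 752, 752, 752
The 3 values of 752 share dense rank 4.
Remaining distinct values take the next consecutive integers.
Mo has value 752 → rank 4.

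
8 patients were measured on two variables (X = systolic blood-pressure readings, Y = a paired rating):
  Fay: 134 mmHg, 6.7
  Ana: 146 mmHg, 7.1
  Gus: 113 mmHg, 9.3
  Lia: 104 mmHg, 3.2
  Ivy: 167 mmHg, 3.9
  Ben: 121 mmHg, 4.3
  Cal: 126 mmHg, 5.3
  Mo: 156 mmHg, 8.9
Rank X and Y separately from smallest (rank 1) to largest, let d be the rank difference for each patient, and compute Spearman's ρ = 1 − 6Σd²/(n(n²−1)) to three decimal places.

0.143

Ranks of variable 1: 5, 6, 2, 1, 8, 3, 4, 7
Ranks of variable 2: 5, 6, 8, 1, 2, 3, 4, 7
d = r₁ − r₂: 0, 0, -6, 0, 6, 0, 0, 0
d²: 0, 0, 36, 0, 36, 0, 0, 0; Σd² = 72
ρ = 1 − 6·72/(8·63) = 1 − 432/504 = 0.143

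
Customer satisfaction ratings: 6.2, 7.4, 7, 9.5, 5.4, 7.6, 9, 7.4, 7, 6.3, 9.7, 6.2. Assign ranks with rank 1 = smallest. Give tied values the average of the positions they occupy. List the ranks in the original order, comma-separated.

2.5, 7.5, 5.5, 11, 1, 9, 10, 7.5, 5.5, 4, 12, 2.5

Sorted (ascending): 5.4, 6.2, 6.2, 6.3, 7, 7, 7.4, 7.4, 7.6, 9, 9.5, 9.7
The 2 values of 6.2 occupy positions 2–3 → average rank (2+3)/2 = 2.5.
The 2 values of 7 occupy positions 5–6 → average rank (5+6)/2 = 5.5.
The 2 values of 7.4 occupy positions 7–8 → average rank (7+8)/2 = 7.5.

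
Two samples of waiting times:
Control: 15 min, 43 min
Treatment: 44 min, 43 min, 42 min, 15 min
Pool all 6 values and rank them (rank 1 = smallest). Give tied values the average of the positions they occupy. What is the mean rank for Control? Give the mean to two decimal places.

Sorted (ascending): 15, 15, 42, 43, 43, 44
The 2 values of 15 occupy positions 1–2 → average rank (1+2)/2 = 1.5.
The 2 values of 43 occupy positions 4–5 → average rank (4+5)/2 = 4.5.
Control values → pooled ranks: 15→1.5, 43→4.5
Mean rank = (1.5 + 4.5) / 2 = 3.00

3.00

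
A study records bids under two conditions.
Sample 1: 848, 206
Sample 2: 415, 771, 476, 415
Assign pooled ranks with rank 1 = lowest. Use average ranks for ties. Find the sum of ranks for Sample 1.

7

Sorted (ascending): 206, 415, 415, 476, 771, 848
The 2 values of 415 occupy positions 2–3 → average rank (2+3)/2 = 2.5.
Sample 1 values → pooled ranks: 848→6, 206→1
Rank sum = 6 + 1 = 7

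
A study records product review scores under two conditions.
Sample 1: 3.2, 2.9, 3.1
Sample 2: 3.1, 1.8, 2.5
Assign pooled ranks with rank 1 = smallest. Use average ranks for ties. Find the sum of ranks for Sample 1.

Sorted (ascending): 1.8, 2.5, 2.9, 3.1, 3.1, 3.2
The 2 values of 3.1 occupy positions 4–5 → average rank (4+5)/2 = 4.5.
Sample 1 values → pooled ranks: 3.2→6, 2.9→3, 3.1→4.5
Rank sum = 6 + 3 + 4.5 = 13.5

13.5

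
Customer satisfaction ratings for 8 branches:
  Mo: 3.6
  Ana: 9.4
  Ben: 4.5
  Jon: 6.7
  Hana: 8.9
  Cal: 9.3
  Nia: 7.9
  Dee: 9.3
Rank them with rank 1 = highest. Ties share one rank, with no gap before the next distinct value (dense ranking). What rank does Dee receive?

2

Sorted (descending): 9.4, 9.3, 9.3, 8.9, 7.9, 6.7, 4.5, 3.6
The 2 values of 9.3 share dense rank 2.
Remaining distinct values take the next consecutive integers.
Dee has value 9.3 → rank 2.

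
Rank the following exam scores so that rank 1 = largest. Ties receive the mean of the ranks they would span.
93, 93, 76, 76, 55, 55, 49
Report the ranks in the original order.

Sorted (descending): 93, 93, 76, 76, 55, 55, 49
The 2 values of 93 occupy positions 1–2 → average rank (1+2)/2 = 1.5.
The 2 values of 76 occupy positions 3–4 → average rank (3+4)/2 = 3.5.
The 2 values of 55 occupy positions 5–6 → average rank (5+6)/2 = 5.5.

1.5, 1.5, 3.5, 3.5, 5.5, 5.5, 7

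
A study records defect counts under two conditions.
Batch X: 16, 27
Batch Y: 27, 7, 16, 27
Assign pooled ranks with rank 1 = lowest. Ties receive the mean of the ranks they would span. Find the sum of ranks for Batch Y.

13.5

Sorted (ascending): 7, 16, 16, 27, 27, 27
The 2 values of 16 occupy positions 2–3 → average rank (2+3)/2 = 2.5.
The 3 values of 27 occupy positions 4–6 → average rank 5.
Batch Y values → pooled ranks: 27→5, 7→1, 16→2.5, 27→5
Rank sum = 5 + 1 + 2.5 + 5 = 13.5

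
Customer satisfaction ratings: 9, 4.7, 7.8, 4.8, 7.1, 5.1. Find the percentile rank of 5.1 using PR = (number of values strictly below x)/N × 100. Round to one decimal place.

33.3

N = 6.
Strictly below 5.1: 2. Equal to 5.1: 1.
PR = 2/6 × 100 = 33.3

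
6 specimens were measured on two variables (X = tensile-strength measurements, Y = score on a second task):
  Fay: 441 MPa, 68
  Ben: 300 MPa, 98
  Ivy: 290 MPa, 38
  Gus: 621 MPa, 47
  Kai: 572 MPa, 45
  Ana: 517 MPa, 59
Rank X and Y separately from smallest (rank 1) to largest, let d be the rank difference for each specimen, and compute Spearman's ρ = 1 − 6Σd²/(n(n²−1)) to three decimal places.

Ranks of variable 1: 3, 2, 1, 6, 5, 4
Ranks of variable 2: 5, 6, 1, 3, 2, 4
d = r₁ − r₂: -2, -4, 0, 3, 3, 0
d²: 4, 16, 0, 9, 9, 0; Σd² = 38
ρ = 1 − 6·38/(6·35) = 1 − 228/210 = -0.086

-0.086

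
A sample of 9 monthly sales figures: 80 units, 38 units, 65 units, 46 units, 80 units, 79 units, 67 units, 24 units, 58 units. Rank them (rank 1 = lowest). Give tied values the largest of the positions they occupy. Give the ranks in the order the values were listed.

Sorted (ascending): 24, 38, 46, 58, 65, 67, 79, 80, 80
The 2 values of 80 occupy positions 8–9 → each gets rank 9.

9, 2, 5, 3, 9, 7, 6, 1, 4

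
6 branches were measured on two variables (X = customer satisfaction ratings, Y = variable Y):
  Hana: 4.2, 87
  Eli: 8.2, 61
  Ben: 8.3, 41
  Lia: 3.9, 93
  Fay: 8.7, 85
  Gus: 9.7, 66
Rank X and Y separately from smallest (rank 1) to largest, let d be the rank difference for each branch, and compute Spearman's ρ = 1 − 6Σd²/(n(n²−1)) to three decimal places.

Ranks of variable 1: 2, 3, 4, 1, 5, 6
Ranks of variable 2: 5, 2, 1, 6, 4, 3
d = r₁ − r₂: -3, 1, 3, -5, 1, 3
d²: 9, 1, 9, 25, 1, 9; Σd² = 54
ρ = 1 − 6·54/(6·35) = 1 − 324/210 = -0.543

-0.543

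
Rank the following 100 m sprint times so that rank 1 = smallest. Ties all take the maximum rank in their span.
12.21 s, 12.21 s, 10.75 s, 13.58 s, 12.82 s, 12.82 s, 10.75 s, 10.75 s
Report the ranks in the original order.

Sorted (ascending): 10.75, 10.75, 10.75, 12.21, 12.21, 12.82, 12.82, 13.58
The 3 values of 10.75 occupy positions 1–3 → each gets rank 3.
The 2 values of 12.21 occupy positions 4–5 → each gets rank 5.
The 2 values of 12.82 occupy positions 6–7 → each gets rank 7.

5, 5, 3, 8, 7, 7, 3, 3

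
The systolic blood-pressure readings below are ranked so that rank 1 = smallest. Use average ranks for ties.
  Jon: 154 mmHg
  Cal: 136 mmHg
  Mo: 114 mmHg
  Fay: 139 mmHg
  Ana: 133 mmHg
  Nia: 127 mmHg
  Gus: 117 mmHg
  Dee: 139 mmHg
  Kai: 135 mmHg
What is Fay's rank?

Sorted (ascending): 114, 117, 127, 133, 135, 136, 139, 139, 154
The 2 values of 139 occupy positions 7–8 → average rank (7+8)/2 = 7.5.
Fay has value 139 mmHg → rank 7.5.

7.5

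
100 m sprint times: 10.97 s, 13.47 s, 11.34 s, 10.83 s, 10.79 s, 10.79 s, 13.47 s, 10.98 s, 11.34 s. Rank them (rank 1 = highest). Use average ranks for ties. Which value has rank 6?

Sorted (descending): 13.47, 13.47, 11.34, 11.34, 10.98, 10.97, 10.83, 10.79, 10.79
The 2 values of 13.47 occupy positions 1–2 → average rank (1+2)/2 = 1.5.
The 2 values of 11.34 occupy positions 3–4 → average rank (3+4)/2 = 3.5.
The 2 values of 10.79 occupy positions 8–9 → average rank (8+9)/2 = 8.5.
Rank 6 → value 10.97.

10.97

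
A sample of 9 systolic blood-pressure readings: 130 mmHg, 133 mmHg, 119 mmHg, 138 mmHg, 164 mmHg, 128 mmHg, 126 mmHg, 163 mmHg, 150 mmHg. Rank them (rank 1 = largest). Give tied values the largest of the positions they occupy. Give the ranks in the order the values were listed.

6, 5, 9, 4, 1, 7, 8, 2, 3

Sorted (descending): 164, 163, 150, 138, 133, 130, 128, 126, 119
No ties — each value takes its position as its rank.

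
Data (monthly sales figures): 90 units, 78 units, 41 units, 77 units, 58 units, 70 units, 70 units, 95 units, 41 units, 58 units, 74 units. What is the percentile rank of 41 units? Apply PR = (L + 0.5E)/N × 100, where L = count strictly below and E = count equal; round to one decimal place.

N = 11.
Strictly below 41: 0. Equal to 41: 2.
PR = (0 + 0.5·2)/11 × 100 = 9.1

9.1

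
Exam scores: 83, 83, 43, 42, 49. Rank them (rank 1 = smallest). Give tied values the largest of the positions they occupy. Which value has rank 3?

Sorted (ascending): 42, 43, 49, 83, 83
The 2 values of 83 occupy positions 4–5 → each gets rank 5.
Rank 3 → value 49.

49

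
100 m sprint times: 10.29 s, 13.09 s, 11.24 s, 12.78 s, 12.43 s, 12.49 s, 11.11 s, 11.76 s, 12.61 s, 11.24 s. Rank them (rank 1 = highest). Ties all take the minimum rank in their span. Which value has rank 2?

Sorted (descending): 13.09, 12.78, 12.61, 12.49, 12.43, 11.76, 11.24, 11.24, 11.11, 10.29
The 2 values of 11.24 occupy positions 7–8 → each gets rank 7.
Rank 2 → value 12.78.

12.78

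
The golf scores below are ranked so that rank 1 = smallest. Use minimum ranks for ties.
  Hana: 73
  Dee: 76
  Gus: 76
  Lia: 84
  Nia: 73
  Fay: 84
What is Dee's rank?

3

Sorted (ascending): 73, 73, 76, 76, 84, 84
The 2 values of 73 occupy positions 1–2 → each gets rank 1.
The 2 values of 76 occupy positions 3–4 → each gets rank 3.
The 2 values of 84 occupy positions 5–6 → each gets rank 5.
Dee has value 76 → rank 3.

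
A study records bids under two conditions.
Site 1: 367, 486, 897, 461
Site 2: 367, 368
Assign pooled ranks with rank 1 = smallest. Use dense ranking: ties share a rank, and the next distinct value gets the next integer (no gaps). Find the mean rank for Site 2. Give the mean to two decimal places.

1.50

Sorted (ascending): 367, 367, 368, 461, 486, 897
The 2 values of 367 share dense rank 1.
Remaining distinct values take the next consecutive integers.
Site 2 values → pooled ranks: 367→1, 368→2
Mean rank = (1 + 2) / 2 = 1.50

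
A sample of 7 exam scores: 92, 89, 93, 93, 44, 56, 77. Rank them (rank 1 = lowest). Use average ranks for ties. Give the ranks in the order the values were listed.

Sorted (ascending): 44, 56, 77, 89, 92, 93, 93
The 2 values of 93 occupy positions 6–7 → average rank (6+7)/2 = 6.5.

5, 4, 6.5, 6.5, 1, 2, 3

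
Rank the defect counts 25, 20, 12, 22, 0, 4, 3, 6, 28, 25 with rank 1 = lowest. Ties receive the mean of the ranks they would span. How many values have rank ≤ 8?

Sorted (ascending): 0, 3, 4, 6, 12, 20, 22, 25, 25, 28
The 2 values of 25 occupy positions 8–9 → average rank (8+9)/2 = 8.5.
Ranks ≤ 8: {1, 2, 3, 4, 5, 6, 7} → 7 values.

7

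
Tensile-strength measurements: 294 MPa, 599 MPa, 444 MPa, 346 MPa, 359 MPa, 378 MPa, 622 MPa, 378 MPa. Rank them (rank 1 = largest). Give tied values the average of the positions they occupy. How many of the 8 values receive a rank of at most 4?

3

Sorted (descending): 622, 599, 444, 378, 378, 359, 346, 294
The 2 values of 378 occupy positions 4–5 → average rank (4+5)/2 = 4.5.
Ranks ≤ 4: {1, 2, 3} → 3 values.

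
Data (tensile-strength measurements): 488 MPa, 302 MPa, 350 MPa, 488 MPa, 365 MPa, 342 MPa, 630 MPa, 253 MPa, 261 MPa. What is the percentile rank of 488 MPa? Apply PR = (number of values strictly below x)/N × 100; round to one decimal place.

66.7

N = 9.
Strictly below 488: 6. Equal to 488: 2.
PR = 6/9 × 100 = 66.7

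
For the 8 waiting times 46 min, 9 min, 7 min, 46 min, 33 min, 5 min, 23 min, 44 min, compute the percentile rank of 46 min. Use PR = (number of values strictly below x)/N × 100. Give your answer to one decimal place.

75.0

N = 8.
Strictly below 46: 6. Equal to 46: 2.
PR = 6/8 × 100 = 75.0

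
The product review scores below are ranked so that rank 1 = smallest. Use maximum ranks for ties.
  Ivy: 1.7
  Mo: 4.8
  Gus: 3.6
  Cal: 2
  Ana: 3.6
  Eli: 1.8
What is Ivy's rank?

1

Sorted (ascending): 1.7, 1.8, 2, 3.6, 3.6, 4.8
The 2 values of 3.6 occupy positions 4–5 → each gets rank 5.
Ivy has value 1.7 → rank 1.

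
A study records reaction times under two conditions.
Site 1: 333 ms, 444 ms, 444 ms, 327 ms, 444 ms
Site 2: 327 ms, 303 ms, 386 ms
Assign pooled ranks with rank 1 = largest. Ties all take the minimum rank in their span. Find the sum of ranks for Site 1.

Sorted (descending): 444, 444, 444, 386, 333, 327, 327, 303
The 3 values of 444 occupy positions 1–3 → each gets rank 1.
The 2 values of 327 occupy positions 6–7 → each gets rank 6.
Site 1 values → pooled ranks: 333→5, 444→1, 444→1, 327→6, 444→1
Rank sum = 5 + 1 + 1 + 6 + 1 = 14

14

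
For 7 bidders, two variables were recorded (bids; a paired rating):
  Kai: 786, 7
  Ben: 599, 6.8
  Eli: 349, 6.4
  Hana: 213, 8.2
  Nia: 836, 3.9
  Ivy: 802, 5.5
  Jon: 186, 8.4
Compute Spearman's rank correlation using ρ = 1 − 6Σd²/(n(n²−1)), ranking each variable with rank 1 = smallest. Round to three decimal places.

-0.857

Ranks of variable 1: 5, 4, 3, 2, 7, 6, 1
Ranks of variable 2: 5, 4, 3, 6, 1, 2, 7
d = r₁ − r₂: 0, 0, 0, -4, 6, 4, -6
d²: 0, 0, 0, 16, 36, 16, 36; Σd² = 104
ρ = 1 − 6·104/(7·48) = 1 − 624/336 = -0.857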